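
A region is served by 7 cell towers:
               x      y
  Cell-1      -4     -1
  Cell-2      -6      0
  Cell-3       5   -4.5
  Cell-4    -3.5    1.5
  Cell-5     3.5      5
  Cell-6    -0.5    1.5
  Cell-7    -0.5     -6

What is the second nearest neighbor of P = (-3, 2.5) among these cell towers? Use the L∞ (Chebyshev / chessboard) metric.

Cell-6

d(P, Cell-1) = max(1, 3.5) = 3.5
d(P, Cell-2) = max(3, 2.5) = 3
d(P, Cell-3) = max(8, 7) = 8
d(P, Cell-4) = max(0.5, 1) = 1
d(P, Cell-5) = max(6.5, 2.5) = 6.5
d(P, Cell-6) = max(2.5, 1) = 2.5
d(P, Cell-7) = max(2.5, 8.5) = 8.5
Sorted ascending: Cell-4, Cell-6, Cell-2, … — the second-nearest is Cell-6.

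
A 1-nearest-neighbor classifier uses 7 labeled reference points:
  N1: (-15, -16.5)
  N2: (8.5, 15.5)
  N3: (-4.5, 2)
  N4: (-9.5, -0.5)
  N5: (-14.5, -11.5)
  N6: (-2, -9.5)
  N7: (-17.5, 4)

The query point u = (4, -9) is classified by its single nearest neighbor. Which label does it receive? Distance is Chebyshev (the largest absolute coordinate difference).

N6

d(u,N1) = max(19, 7.5) = 19
d(u,N2) = max(4.5, 24.5) = 24.5
d(u,N3) = max(8.5, 11) = 11
d(u,N4) = max(13.5, 8.5) = 13.5
d(u,N5) = max(18.5, 2.5) = 18.5
d(u,N6) = max(6, 0.5) = 6
d(u,N7) = max(21.5, 13) = 21.5
The smallest is to N6, so u lies in the Voronoi region of N6.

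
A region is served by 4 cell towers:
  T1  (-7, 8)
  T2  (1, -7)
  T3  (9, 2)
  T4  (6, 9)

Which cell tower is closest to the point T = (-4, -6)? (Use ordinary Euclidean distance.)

Since √ is increasing, it suffices to compare squared distances:
|TT1|² = (-4−(-7))² + (-6−8)² = 9 + 196 = 205
|TT2|² = (-4−1)² + (-6−(-7))² = 25 + 1 = 26
|TT3|² = (-4−9)² + (-6−2)² = 169 + 64 = 233
|TT4|² = (-4−6)² + (-6−9)² = 100 + 225 = 325
T2 is nearest.

T2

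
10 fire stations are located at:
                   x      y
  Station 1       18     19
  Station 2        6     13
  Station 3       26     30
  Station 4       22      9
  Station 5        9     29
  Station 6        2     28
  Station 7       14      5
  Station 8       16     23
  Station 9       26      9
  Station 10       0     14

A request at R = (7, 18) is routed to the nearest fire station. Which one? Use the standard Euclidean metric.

Station 2

Squared Euclidean distances:
d²(R, Station 1) = 121 + 1 = 122
d²(R, Station 2) = 1 + 25 = 26
d²(R, Station 3) = 361 + 144 = 505
d²(R, Station 4) = 225 + 81 = 306
d²(R, Station 5) = 4 + 121 = 125
d²(R, Station 6) = 25 + 100 = 125
d²(R, Station 7) = 49 + 169 = 218
d²(R, Station 8) = 81 + 25 = 106
d²(R, Station 9) = 361 + 81 = 442
d²(R, Station 10) = 49 + 16 = 65
Minimum is at Station 2.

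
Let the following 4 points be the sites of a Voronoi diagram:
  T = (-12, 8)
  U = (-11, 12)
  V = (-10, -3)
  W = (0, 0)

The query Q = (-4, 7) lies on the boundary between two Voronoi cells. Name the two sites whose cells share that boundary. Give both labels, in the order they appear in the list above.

Squared distances from Q to each site:
|QT|² = (-4−(-12))² + (7−8)² = 64 + 1 = 65
|QU|² = (-4−(-11))² + (7−12)² = 49 + 25 = 74
|QV|² = (-4−(-10))² + (7−(-3))² = 36 + 100 = 136
|QW|² = (-4−0)² + (7−0)² = 16 + 49 = 65
Q is equidistant from T and W (both at squared distance 65), and every other site is strictly farther — so Q lies on the T–W Voronoi edge.

T and W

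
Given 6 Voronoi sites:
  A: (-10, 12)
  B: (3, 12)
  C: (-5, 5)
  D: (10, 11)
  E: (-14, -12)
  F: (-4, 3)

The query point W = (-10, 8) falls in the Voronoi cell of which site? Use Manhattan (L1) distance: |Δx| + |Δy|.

A

d(W,A) = |-10−(-10)| + |8−12| = 0 + 4 = 4
d(W,B) = |-10−3| + |8−12| = 13 + 4 = 17
d(W,C) = |-10−(-5)| + |8−5| = 5 + 3 = 8
d(W,D) = |-10−10| + |8−11| = 20 + 3 = 23
d(W,E) = |-10−(-14)| + |8−(-12)| = 4 + 20 = 24
d(W,F) = |-10−(-4)| + |8−3| = 6 + 5 = 11
Minimum is at A.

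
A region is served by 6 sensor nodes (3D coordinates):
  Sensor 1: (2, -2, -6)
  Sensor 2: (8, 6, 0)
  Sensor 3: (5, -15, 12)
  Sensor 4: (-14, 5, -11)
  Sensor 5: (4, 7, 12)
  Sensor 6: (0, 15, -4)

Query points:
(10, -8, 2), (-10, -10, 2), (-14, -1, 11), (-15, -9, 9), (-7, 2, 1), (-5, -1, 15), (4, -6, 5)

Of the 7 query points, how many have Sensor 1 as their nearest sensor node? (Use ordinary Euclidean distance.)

3

(10, -8, 2) — d² to each: Sensor 1:164, Sensor 2:204, Sensor 3:174, Sensor 4:914, Sensor 5:361, Sensor 6:665 → nearest is Sensor 1
(-10, -10, 2) — d² to each: Sensor 1:272, Sensor 2:584, Sensor 3:350, Sensor 4:410, Sensor 5:585, Sensor 6:761 → nearest is Sensor 1
(-14, -1, 11) — d² to each: Sensor 1:546, Sensor 2:654, Sensor 3:558, Sensor 4:520, Sensor 5:389, Sensor 6:677 → nearest is Sensor 5
(-15, -9, 9) — d² to each: Sensor 1:563, Sensor 2:835, Sensor 3:445, Sensor 4:597, Sensor 5:626, Sensor 6:970 → nearest is Sensor 3
(-7, 2, 1) — d² to each: Sensor 1:146, Sensor 2:242, Sensor 3:554, Sensor 4:202, Sensor 5:267, Sensor 6:243 → nearest is Sensor 1
(-5, -1, 15) — d² to each: Sensor 1:491, Sensor 2:443, Sensor 3:305, Sensor 4:793, Sensor 5:154, Sensor 6:642 → nearest is Sensor 5
(4, -6, 5) — d² to each: Sensor 1:141, Sensor 2:185, Sensor 3:131, Sensor 4:701, Sensor 5:218, Sensor 6:538 → nearest is Sensor 3
3 of the 7 points have Sensor 1 as nearest.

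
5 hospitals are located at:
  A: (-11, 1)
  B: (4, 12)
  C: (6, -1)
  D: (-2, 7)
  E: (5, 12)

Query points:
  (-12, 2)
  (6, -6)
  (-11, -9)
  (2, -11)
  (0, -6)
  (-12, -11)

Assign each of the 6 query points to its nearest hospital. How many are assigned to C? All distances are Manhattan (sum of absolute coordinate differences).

(-12, 2) — d to each: A:2, B:26, C:21, D:15, E:27 → nearest is A
(6, -6) — d to each: A:24, B:20, C:5, D:21, E:19 → nearest is C
(-11, -9) — d to each: A:10, B:36, C:25, D:25, E:37 → nearest is A
(2, -11) — d to each: A:25, B:25, C:14, D:22, E:26 → nearest is C
(0, -6) — d to each: A:18, B:22, C:11, D:15, E:23 → nearest is C
(-12, -11) — d to each: A:13, B:39, C:28, D:28, E:40 → nearest is A
3 of the 6 points have C as nearest.

3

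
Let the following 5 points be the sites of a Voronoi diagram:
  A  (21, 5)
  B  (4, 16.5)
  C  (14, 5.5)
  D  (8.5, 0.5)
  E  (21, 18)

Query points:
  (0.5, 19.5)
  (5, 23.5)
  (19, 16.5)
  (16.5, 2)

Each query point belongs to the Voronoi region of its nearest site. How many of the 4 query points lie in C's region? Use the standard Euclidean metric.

1

(0.5, 19.5) — d² to each: A:630.5, B:21.25, C:378.25, D:425, E:422.5 → nearest is B
(5, 23.5) — d² to each: A:598.25, B:50, C:405, D:541.25, E:286.25 → nearest is B
(19, 16.5) — d² to each: A:136.25, B:225, C:146, D:366.25, E:6.25 → nearest is E
(16.5, 2) — d² to each: A:29.25, B:366.5, C:18.5, D:66.25, E:276.25 → nearest is C
1 of the 4 points has C as nearest.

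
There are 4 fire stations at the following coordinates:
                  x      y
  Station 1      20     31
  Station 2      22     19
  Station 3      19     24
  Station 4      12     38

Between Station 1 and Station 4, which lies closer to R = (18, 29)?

Station 1

Compare squared distances:
d²(R, Station 1) = (18−20)² + (29−31)² = 4 + 4 = 8
d²(R, Station 4) = (18−12)² + (29−38)² = 36 + 81 = 117
8 < 117, so Station 1 is closer.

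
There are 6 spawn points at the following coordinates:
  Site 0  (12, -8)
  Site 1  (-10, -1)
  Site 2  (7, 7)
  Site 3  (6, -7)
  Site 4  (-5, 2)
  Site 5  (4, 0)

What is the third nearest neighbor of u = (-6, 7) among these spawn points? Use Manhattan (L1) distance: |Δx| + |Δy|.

d(u, Site 0) = |-6−12| + |7−(-8)| = 18 + 15 = 33
d(u, Site 1) = |-6−(-10)| + |7−(-1)| = 4 + 8 = 12
d(u, Site 2) = |-6−7| + |7−7| = 13 + 0 = 13
d(u, Site 3) = |-6−6| + |7−(-7)| = 12 + 14 = 26
d(u, Site 4) = |-6−(-5)| + |7−2| = 1 + 5 = 6
d(u, Site 5) = |-6−4| + |7−0| = 10 + 7 = 17
Sorted ascending: Site 4, Site 1, Site 2, Site 5, … — the third-nearest is Site 2.

Site 2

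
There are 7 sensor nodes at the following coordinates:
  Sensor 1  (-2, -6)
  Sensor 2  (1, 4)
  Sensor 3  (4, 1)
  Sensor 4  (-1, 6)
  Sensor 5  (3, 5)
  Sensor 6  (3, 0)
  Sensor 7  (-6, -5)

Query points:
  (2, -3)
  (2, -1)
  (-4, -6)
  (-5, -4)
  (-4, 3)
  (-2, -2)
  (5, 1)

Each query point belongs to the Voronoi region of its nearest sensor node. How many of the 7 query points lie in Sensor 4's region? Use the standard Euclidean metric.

(2, -3) — d² to each: Sensor 1:25, Sensor 2:50, Sensor 3:20, Sensor 4:90, Sensor 5:65, Sensor 6:10, Sensor 7:68 → nearest is Sensor 6
(2, -1) — d² to each: Sensor 1:41, Sensor 2:26, Sensor 3:8, Sensor 4:58, Sensor 5:37, Sensor 6:2, Sensor 7:80 → nearest is Sensor 6
(-4, -6) — d² to each: Sensor 1:4, Sensor 2:125, Sensor 3:113, Sensor 4:153, Sensor 5:170, Sensor 6:85, Sensor 7:5 → nearest is Sensor 1
(-5, -4) — d² to each: Sensor 1:13, Sensor 2:100, Sensor 3:106, Sensor 4:116, Sensor 5:145, Sensor 6:80, Sensor 7:2 → nearest is Sensor 7
(-4, 3) — d² to each: Sensor 1:85, Sensor 2:26, Sensor 3:68, Sensor 4:18, Sensor 5:53, Sensor 6:58, Sensor 7:68 → nearest is Sensor 4
(-2, -2) — d² to each: Sensor 1:16, Sensor 2:45, Sensor 3:45, Sensor 4:65, Sensor 5:74, Sensor 6:29, Sensor 7:25 → nearest is Sensor 1
(5, 1) — d² to each: Sensor 1:98, Sensor 2:25, Sensor 3:1, Sensor 4:61, Sensor 5:20, Sensor 6:5, Sensor 7:157 → nearest is Sensor 3
1 of the 7 points has Sensor 4 as nearest.

1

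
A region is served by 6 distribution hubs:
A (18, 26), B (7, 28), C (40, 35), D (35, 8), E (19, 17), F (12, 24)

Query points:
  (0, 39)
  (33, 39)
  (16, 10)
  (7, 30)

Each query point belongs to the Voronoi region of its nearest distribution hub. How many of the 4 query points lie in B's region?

(0, 39) — d² to each: A:493, B:170, C:1616, D:2186, E:845, F:369 → nearest is B
(33, 39) — d² to each: A:394, B:797, C:65, D:965, E:680, F:666 → nearest is C
(16, 10) — d² to each: A:260, B:405, C:1201, D:365, E:58, F:212 → nearest is E
(7, 30) — d² to each: A:137, B:4, C:1114, D:1268, E:313, F:61 → nearest is B
2 of the 4 points have B as nearest.

2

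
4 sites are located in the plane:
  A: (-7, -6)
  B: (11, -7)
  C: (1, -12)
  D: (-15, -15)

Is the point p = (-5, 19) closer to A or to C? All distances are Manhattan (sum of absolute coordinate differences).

d(p,A) = |-5−(-7)| + |19−(-6)| = 2 + 25 = 27
d(p,C) = |-5−1| + |19−(-12)| = 6 + 31 = 37
27 < 37, so A is closer.

A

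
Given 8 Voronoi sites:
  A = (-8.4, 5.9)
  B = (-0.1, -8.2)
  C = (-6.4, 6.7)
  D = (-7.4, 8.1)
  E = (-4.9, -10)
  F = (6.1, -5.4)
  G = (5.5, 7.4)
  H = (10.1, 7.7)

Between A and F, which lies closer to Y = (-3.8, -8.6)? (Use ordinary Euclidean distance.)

F

Compare squared distances:
|YA|² = (-3.8−(-8.4))² + (-8.6−5.9)² = 21.16 + 210.25 = 231.41
|YF|² = (-3.8−6.1)² + (-8.6−(-5.4))² = 98.01 + 10.24 = 108.25
231.41 > 108.25, so F is closer.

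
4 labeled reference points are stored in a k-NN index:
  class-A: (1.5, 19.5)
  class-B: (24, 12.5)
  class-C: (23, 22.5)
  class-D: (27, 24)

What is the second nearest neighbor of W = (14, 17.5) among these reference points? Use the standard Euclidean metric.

class-B

Squared Euclidean distances:
d²(W, class-A) = (14−1.5)² + (17.5−19.5)² = 156.25 + 4 = 160.25
d²(W, class-B) = (14−24)² + (17.5−12.5)² = 100 + 25 = 125
d²(W, class-C) = (14−23)² + (17.5−22.5)² = 81 + 25 = 106
d²(W, class-D) = (14−27)² + (17.5−24)² = 169 + 42.25 = 211.25
Sorted ascending: class-C, class-B, class-A, … — the second-nearest is class-B.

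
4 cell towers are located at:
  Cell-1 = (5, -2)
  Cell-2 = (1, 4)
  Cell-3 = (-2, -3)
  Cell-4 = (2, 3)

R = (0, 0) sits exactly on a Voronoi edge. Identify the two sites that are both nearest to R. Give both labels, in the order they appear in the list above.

Cell-3 and Cell-4

Squared distances from R to each site:
d²(R, Cell-1) = (0−5)² + (0−(-2))² = 25 + 4 = 29
d²(R, Cell-2) = (0−1)² + (0−4)² = 1 + 16 = 17
d²(R, Cell-3) = (0−(-2))² + (0−(-3))² = 4 + 9 = 13
d²(R, Cell-4) = (0−2)² + (0−3)² = 4 + 9 = 13
R is equidistant from Cell-3 and Cell-4 (both at squared distance 13), and every other site is strictly farther — so R lies on the Cell-3–Cell-4 Voronoi edge.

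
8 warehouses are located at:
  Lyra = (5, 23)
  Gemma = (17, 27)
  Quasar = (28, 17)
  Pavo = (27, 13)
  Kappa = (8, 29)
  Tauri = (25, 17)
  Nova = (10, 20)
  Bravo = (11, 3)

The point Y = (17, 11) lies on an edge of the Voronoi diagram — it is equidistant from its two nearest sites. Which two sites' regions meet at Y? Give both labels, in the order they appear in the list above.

Squared distances from Y to each site:
d²(Y, Lyra) = 144 + 144 = 288
d²(Y, Gemma) = 0 + 256 = 256
d²(Y, Quasar) = 121 + 36 = 157
d²(Y, Pavo) = 100 + 4 = 104
d²(Y, Kappa) = 81 + 324 = 405
d²(Y, Tauri) = 64 + 36 = 100
d²(Y, Nova) = 49 + 81 = 130
d²(Y, Bravo) = 36 + 64 = 100
Y is equidistant from Tauri and Bravo (both at squared distance 100), and every other site is strictly farther — so Y lies on the Tauri–Bravo Voronoi edge.

Tauri and Bravo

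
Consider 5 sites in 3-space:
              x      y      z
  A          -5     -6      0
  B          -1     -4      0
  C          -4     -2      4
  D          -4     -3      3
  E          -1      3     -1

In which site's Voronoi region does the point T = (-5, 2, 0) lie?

E

Squared Euclidean distances:
|TA|² = 0 + 64 + 0 = 64
|TB|² = 16 + 36 + 0 = 52
|TC|² = 1 + 16 + 16 = 33
|TD|² = 1 + 25 + 9 = 35
|TE|² = 16 + 1 + 1 = 18
The smallest is to E, so T lies in the Voronoi region of E.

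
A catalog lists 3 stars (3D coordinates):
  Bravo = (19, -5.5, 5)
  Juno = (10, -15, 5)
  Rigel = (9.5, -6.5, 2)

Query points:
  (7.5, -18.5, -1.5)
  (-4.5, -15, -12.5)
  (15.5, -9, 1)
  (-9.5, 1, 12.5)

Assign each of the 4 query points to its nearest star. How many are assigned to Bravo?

1

(7.5, -18.5, -1.5) — d² to each: Bravo:343.5, Juno:60.75, Rigel:160.25 → nearest is Juno
(-4.5, -15, -12.5) — d² to each: Bravo:948.75, Juno:516.5, Rigel:478.5 → nearest is Rigel
(15.5, -9, 1) — d² to each: Bravo:40.5, Juno:82.25, Rigel:43.25 → nearest is Bravo
(-9.5, 1, 12.5) — d² to each: Bravo:910.75, Juno:692.5, Rigel:527.5 → nearest is Rigel
1 of the 4 points has Bravo as nearest.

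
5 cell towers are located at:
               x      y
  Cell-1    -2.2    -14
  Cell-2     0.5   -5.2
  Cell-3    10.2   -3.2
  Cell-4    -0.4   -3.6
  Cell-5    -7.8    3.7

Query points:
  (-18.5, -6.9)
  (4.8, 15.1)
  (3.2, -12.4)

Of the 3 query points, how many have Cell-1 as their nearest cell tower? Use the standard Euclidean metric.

1

(-18.5, -6.9) — d² to each: Cell-1:316.1, Cell-2:363.89, Cell-3:837.38, Cell-4:338.5, Cell-5:226.85 → nearest is Cell-5
(4.8, 15.1) — d² to each: Cell-1:895.81, Cell-2:430.58, Cell-3:364.05, Cell-4:376.73, Cell-5:288.72 → nearest is Cell-5
(3.2, -12.4) — d² to each: Cell-1:31.72, Cell-2:59.13, Cell-3:133.64, Cell-4:90.4, Cell-5:380.21 → nearest is Cell-1
1 of the 3 points has Cell-1 as nearest.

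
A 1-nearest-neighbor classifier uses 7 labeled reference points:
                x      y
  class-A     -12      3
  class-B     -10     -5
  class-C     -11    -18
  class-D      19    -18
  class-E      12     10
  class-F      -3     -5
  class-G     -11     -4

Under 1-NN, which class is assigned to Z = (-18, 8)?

Since √ is increasing, it suffices to compare squared distances:
d²(Z, class-A) = (-18−(-12))² + (8−3)² = 36 + 25 = 61
d²(Z, class-B) = (-18−(-10))² + (8−(-5))² = 64 + 169 = 233
d²(Z, class-C) = (-18−(-11))² + (8−(-18))² = 49 + 676 = 725
d²(Z, class-D) = (-18−19)² + (8−(-18))² = 1369 + 676 = 2045
d²(Z, class-E) = (-18−12)² + (8−10)² = 900 + 4 = 904
d²(Z, class-F) = (-18−(-3))² + (8−(-5))² = 225 + 169 = 394
d²(Z, class-G) = (-18−(-11))² + (8−(-4))² = 49 + 144 = 193
The smallest is to class-A, so Z lies in the Voronoi region of class-A.

class-A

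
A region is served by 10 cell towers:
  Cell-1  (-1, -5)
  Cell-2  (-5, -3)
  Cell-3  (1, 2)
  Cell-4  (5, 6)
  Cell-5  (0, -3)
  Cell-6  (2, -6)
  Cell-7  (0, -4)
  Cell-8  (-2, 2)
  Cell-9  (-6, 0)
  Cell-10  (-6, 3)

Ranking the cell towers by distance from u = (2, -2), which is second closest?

Squared Euclidean distances:
d²(u, Cell-1) = 9 + 9 = 18
d²(u, Cell-2) = 49 + 1 = 50
d²(u, Cell-3) = 1 + 16 = 17
d²(u, Cell-4) = 9 + 64 = 73
d²(u, Cell-5) = 4 + 1 = 5
d²(u, Cell-6) = 0 + 16 = 16
d²(u, Cell-7) = 4 + 4 = 8
d²(u, Cell-8) = 16 + 16 = 32
d²(u, Cell-9) = 64 + 4 = 68
d²(u, Cell-10) = 64 + 25 = 89
Sorted ascending: Cell-5, Cell-7, Cell-6, … — the second-nearest is Cell-7.

Cell-7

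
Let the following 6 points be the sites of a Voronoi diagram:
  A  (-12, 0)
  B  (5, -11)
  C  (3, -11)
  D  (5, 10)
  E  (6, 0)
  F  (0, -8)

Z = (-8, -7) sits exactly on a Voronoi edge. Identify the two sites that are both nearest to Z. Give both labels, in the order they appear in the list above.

Squared distances from Z to each site:
|ZA|² = 16 + 49 = 65
|ZB|² = 169 + 16 = 185
|ZC|² = 121 + 16 = 137
|ZD|² = 169 + 289 = 458
|ZE|² = 196 + 49 = 245
|ZF|² = 64 + 1 = 65
Z is equidistant from A and F (both at squared distance 65), and every other site is strictly farther — so Z lies on the A–F Voronoi edge.

A and F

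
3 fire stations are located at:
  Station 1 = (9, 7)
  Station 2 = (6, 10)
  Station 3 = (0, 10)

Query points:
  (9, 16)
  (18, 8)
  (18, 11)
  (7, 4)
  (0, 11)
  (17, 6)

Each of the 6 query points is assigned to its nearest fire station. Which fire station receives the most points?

Station 1

(9, 16) — d² to each: Station 1:81, Station 2:45, Station 3:117 → nearest is Station 2
(18, 8) — d² to each: Station 1:82, Station 2:148, Station 3:328 → nearest is Station 1
(18, 11) — d² to each: Station 1:97, Station 2:145, Station 3:325 → nearest is Station 1
(7, 4) — d² to each: Station 1:13, Station 2:37, Station 3:85 → nearest is Station 1
(0, 11) — d² to each: Station 1:97, Station 2:37, Station 3:1 → nearest is Station 3
(17, 6) — d² to each: Station 1:65, Station 2:137, Station 3:305 → nearest is Station 1
Tally — Station 1:4, Station 2:1, Station 3:1. Station 1 captures the most (4).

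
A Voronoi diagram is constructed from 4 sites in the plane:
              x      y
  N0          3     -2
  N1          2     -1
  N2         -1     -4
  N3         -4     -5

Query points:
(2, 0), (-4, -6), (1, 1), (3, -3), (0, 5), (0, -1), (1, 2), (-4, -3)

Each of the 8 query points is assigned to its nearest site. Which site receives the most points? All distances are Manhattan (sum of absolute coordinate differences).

N1

(2, 0) — d to each: N0:3, N1:1, N2:7, N3:11 → nearest is N1
(-4, -6) — d to each: N0:11, N1:11, N2:5, N3:1 → nearest is N3
(1, 1) — d to each: N0:5, N1:3, N2:7, N3:11 → nearest is N1
(3, -3) — d to each: N0:1, N1:3, N2:5, N3:9 → nearest is N0
(0, 5) — d to each: N0:10, N1:8, N2:10, N3:14 → nearest is N1
(0, -1) — d to each: N0:4, N1:2, N2:4, N3:8 → nearest is N1
(1, 2) — d to each: N0:6, N1:4, N2:8, N3:12 → nearest is N1
(-4, -3) — d to each: N0:8, N1:8, N2:4, N3:2 → nearest is N3
Tally — N0:1, N1:5, N3:2. N1 captures the most (5).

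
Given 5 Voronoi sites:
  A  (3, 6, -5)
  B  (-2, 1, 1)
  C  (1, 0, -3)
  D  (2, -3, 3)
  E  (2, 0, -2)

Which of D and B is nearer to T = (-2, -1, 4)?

Compare squared distances:
|TD|² = (-2−2)² + (-1−(-3))² + (4−3)² = 16 + 4 + 1 = 21
|TB|² = (-2−(-2))² + (-1−1)² + (4−1)² = 0 + 4 + 9 = 13
21 > 13, so B is closer.

B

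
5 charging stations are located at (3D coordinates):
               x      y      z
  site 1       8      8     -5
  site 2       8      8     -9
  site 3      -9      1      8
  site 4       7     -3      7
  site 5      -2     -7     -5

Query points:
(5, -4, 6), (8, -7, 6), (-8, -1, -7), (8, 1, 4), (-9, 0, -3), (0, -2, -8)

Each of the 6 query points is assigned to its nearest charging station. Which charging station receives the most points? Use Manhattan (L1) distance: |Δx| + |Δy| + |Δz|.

(5, -4, 6) — d to each: site 1:26, site 2:30, site 3:21, site 4:4, site 5:21 → nearest is site 4
(8, -7, 6) — d to each: site 1:26, site 2:30, site 3:27, site 4:6, site 5:21 → nearest is site 4
(-8, -1, -7) — d to each: site 1:27, site 2:27, site 3:18, site 4:31, site 5:14 → nearest is site 5
(8, 1, 4) — d to each: site 1:16, site 2:20, site 3:21, site 4:8, site 5:27 → nearest is site 4
(-9, 0, -3) — d to each: site 1:27, site 2:31, site 3:12, site 4:29, site 5:16 → nearest is site 3
(0, -2, -8) — d to each: site 1:21, site 2:19, site 3:28, site 4:23, site 5:10 → nearest is site 5
Tally — site 3:1, site 4:3, site 5:2. site 4 captures the most (3).

site 4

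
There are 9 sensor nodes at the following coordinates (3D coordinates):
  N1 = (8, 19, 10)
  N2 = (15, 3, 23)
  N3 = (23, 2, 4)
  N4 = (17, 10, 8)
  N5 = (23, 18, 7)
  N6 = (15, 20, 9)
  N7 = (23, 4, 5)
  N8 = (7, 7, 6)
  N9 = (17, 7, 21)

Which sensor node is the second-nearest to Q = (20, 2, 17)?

N2

Since √ is increasing, it suffices to compare squared distances:
|QN1|² = 144 + 289 + 49 = 482
|QN2|² = 25 + 1 + 36 = 62
|QN3|² = 9 + 0 + 169 = 178
|QN4|² = 9 + 64 + 81 = 154
|QN5|² = 9 + 256 + 100 = 365
|QN6|² = 25 + 324 + 64 = 413
|QN7|² = 9 + 4 + 144 = 157
|QN8|² = 169 + 25 + 121 = 315
|QN9|² = 9 + 25 + 16 = 50
Sorted ascending: N9, N2, N4, … — the second-nearest is N2.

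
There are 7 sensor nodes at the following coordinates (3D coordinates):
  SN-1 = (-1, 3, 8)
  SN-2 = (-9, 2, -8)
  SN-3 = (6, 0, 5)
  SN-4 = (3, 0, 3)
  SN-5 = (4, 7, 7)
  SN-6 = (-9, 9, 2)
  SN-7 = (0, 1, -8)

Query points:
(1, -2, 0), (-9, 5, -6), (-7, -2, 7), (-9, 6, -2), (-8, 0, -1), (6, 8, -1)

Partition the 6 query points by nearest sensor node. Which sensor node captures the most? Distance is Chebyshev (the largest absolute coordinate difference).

SN-2

(1, -2, 0) — d to each: SN-1:8, SN-2:10, SN-3:5, SN-4:3, SN-5:9, SN-6:11, SN-7:8 → nearest is SN-4
(-9, 5, -6) — d to each: SN-1:14, SN-2:3, SN-3:15, SN-4:12, SN-5:13, SN-6:8, SN-7:9 → nearest is SN-2
(-7, -2, 7) — d to each: SN-1:6, SN-2:15, SN-3:13, SN-4:10, SN-5:11, SN-6:11, SN-7:15 → nearest is SN-1
(-9, 6, -2) — d to each: SN-1:10, SN-2:6, SN-3:15, SN-4:12, SN-5:13, SN-6:4, SN-7:9 → nearest is SN-6
(-8, 0, -1) — d to each: SN-1:9, SN-2:7, SN-3:14, SN-4:11, SN-5:12, SN-6:9, SN-7:8 → nearest is SN-2
(6, 8, -1) — d to each: SN-1:9, SN-2:15, SN-3:8, SN-4:8, SN-5:8, SN-6:15, SN-7:7 → nearest is SN-7
Tally — SN-1:1, SN-2:2, SN-4:1, SN-6:1, SN-7:1. SN-2 captures the most (2).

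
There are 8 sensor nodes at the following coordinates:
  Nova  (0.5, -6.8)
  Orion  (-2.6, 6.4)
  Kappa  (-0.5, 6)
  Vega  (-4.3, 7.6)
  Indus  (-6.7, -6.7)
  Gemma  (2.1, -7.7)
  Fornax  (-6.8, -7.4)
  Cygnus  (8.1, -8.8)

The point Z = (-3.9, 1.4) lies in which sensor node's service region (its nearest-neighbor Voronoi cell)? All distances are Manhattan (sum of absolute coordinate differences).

d(Z, Nova) = |-3.9−0.5| + |1.4−(-6.8)| = 4.4 + 8.2 = 12.6
d(Z, Orion) = |-3.9−(-2.6)| + |1.4−6.4| = 1.3 + 5 = 6.3
d(Z, Kappa) = |-3.9−(-0.5)| + |1.4−6| = 3.4 + 4.6 = 8
d(Z, Vega) = |-3.9−(-4.3)| + |1.4−7.6| = 0.4 + 6.2 = 6.6
d(Z, Indus) = |-3.9−(-6.7)| + |1.4−(-6.7)| = 2.8 + 8.1 = 10.9
d(Z, Gemma) = |-3.9−2.1| + |1.4−(-7.7)| = 6 + 9.1 = 15.1
d(Z, Fornax) = |-3.9−(-6.8)| + |1.4−(-7.4)| = 2.9 + 8.8 = 11.7
d(Z, Cygnus) = |-3.9−8.1| + |1.4−(-8.8)| = 12 + 10.2 = 22.2
Minimum is at Orion.

Orion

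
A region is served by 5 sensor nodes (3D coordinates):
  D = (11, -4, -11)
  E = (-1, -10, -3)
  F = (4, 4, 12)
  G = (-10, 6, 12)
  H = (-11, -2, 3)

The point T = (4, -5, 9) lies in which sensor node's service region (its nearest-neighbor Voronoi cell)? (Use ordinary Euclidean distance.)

F

Compare squared distances (the ordering matches that of the actual distances):
|TD|² = (4−11)² + (-5−(-4))² + (9−(-11))² = 49 + 1 + 400 = 450
|TE|² = (4−(-1))² + (-5−(-10))² + (9−(-3))² = 25 + 25 + 144 = 194
|TF|² = (4−4)² + (-5−4)² + (9−12)² = 0 + 81 + 9 = 90
|TG|² = (4−(-10))² + (-5−6)² + (9−12)² = 196 + 121 + 9 = 326
|TH|² = (4−(-11))² + (-5−(-2))² + (9−3)² = 225 + 9 + 36 = 270
F is nearest.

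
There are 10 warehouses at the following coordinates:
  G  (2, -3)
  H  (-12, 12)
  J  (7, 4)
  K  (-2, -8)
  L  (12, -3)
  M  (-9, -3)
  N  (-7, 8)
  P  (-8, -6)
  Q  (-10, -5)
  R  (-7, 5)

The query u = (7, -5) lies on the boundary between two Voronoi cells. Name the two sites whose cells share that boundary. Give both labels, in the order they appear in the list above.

Squared distances from u to each site:
|uG|² = 25 + 4 = 29
|uH|² = 361 + 289 = 650
|uJ|² = 0 + 81 = 81
|uK|² = 81 + 9 = 90
|uL|² = 25 + 4 = 29
|uM|² = 256 + 4 = 260
|uN|² = 196 + 169 = 365
|uP|² = 225 + 1 = 226
|uQ|² = 289 + 0 = 289
|uR|² = 196 + 100 = 296
u is equidistant from G and L (both at squared distance 29), and every other site is strictly farther — so u lies on the G–L Voronoi edge.

G and L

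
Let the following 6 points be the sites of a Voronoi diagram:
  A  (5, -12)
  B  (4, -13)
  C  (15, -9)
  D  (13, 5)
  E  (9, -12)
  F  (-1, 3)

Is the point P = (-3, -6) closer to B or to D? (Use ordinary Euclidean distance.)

B

Compare squared distances:
|PB|² = (-3−4)² + (-6−(-13))² = 49 + 49 = 98
|PD|² = (-3−13)² + (-6−5)² = 256 + 121 = 377
98 < 377, so B is closer.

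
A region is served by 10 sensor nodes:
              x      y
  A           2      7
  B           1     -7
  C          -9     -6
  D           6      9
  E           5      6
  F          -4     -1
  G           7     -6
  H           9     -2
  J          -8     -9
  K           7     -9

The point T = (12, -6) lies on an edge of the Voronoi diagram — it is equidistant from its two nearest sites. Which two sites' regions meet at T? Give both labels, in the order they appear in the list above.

G and H

Squared distances from T to each site:
|TA|² = (12−2)² + (-6−7)² = 100 + 169 = 269
|TB|² = (12−1)² + (-6−(-7))² = 121 + 1 = 122
|TC|² = (12−(-9))² + (-6−(-6))² = 441 + 0 = 441
|TD|² = (12−6)² + (-6−9)² = 36 + 225 = 261
|TE|² = (12−5)² + (-6−6)² = 49 + 144 = 193
|TF|² = (12−(-4))² + (-6−(-1))² = 256 + 25 = 281
|TG|² = (12−7)² + (-6−(-6))² = 25 + 0 = 25
|TH|² = (12−9)² + (-6−(-2))² = 9 + 16 = 25
|TJ|² = (12−(-8))² + (-6−(-9))² = 400 + 9 = 409
|TK|² = (12−7)² + (-6−(-9))² = 25 + 9 = 34
T is equidistant from G and H (both at squared distance 25), and every other site is strictly farther — so T lies on the G–H Voronoi edge.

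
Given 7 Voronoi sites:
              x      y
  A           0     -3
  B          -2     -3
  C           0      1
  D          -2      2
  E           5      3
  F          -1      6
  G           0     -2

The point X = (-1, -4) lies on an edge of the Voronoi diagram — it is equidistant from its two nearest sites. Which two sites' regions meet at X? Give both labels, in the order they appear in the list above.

A and B

Squared distances from X to each site:
|XA|² = 1 + 1 = 2
|XB|² = 1 + 1 = 2
|XC|² = 1 + 25 = 26
|XD|² = 1 + 36 = 37
|XE|² = 36 + 49 = 85
|XF|² = 0 + 100 = 100
|XG|² = 1 + 4 = 5
X is equidistant from A and B (both at squared distance 2), and every other site is strictly farther — so X lies on the A–B Voronoi edge.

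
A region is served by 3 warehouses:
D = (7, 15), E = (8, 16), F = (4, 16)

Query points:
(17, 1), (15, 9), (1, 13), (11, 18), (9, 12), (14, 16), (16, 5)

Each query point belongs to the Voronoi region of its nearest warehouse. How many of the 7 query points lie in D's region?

(17, 1) — d² to each: D:296, E:306, F:394 → nearest is D
(15, 9) — d² to each: D:100, E:98, F:170 → nearest is E
(1, 13) — d² to each: D:40, E:58, F:18 → nearest is F
(11, 18) — d² to each: D:25, E:13, F:53 → nearest is E
(9, 12) — d² to each: D:13, E:17, F:41 → nearest is D
(14, 16) — d² to each: D:50, E:36, F:100 → nearest is E
(16, 5) — d² to each: D:181, E:185, F:265 → nearest is D
3 of the 7 points have D as nearest.

3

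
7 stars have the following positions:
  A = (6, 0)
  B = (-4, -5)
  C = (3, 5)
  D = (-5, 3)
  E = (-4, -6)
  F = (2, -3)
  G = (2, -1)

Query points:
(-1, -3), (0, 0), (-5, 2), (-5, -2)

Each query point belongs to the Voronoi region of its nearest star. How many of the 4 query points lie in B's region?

1

(-1, -3) — d² to each: A:58, B:13, C:80, D:52, E:18, F:9, G:13 → nearest is F
(0, 0) — d² to each: A:36, B:41, C:34, D:34, E:52, F:13, G:5 → nearest is G
(-5, 2) — d² to each: A:125, B:50, C:73, D:1, E:65, F:74, G:58 → nearest is D
(-5, -2) — d² to each: A:125, B:10, C:113, D:25, E:17, F:50, G:50 → nearest is B
1 of the 4 points has B as nearest.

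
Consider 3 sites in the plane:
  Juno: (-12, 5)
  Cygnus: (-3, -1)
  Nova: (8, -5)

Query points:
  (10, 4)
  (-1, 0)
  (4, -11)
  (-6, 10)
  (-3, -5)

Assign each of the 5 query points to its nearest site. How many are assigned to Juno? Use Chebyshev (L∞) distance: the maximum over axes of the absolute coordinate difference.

1

(10, 4) — d to each: Juno:22, Cygnus:13, Nova:9 → nearest is Nova
(-1, 0) — d to each: Juno:11, Cygnus:2, Nova:9 → nearest is Cygnus
(4, -11) — d to each: Juno:16, Cygnus:10, Nova:6 → nearest is Nova
(-6, 10) — d to each: Juno:6, Cygnus:11, Nova:15 → nearest is Juno
(-3, -5) — d to each: Juno:10, Cygnus:4, Nova:11 → nearest is Cygnus
1 of the 5 points has Juno as nearest.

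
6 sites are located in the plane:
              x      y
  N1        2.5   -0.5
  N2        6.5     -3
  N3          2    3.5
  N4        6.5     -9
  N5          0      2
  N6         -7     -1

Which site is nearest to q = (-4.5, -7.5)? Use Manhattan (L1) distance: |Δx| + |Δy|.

N6

d(q,N1) = |-4.5−2.5| + |-7.5−(-0.5)| = 7 + 7 = 14
d(q,N2) = |-4.5−6.5| + |-7.5−(-3)| = 11 + 4.5 = 15.5
d(q,N3) = |-4.5−2| + |-7.5−3.5| = 6.5 + 11 = 17.5
d(q,N4) = |-4.5−6.5| + |-7.5−(-9)| = 11 + 1.5 = 12.5
d(q,N5) = |-4.5−0| + |-7.5−2| = 4.5 + 9.5 = 14
d(q,N6) = |-4.5−(-7)| + |-7.5−(-1)| = 2.5 + 6.5 = 9
N6 is nearest.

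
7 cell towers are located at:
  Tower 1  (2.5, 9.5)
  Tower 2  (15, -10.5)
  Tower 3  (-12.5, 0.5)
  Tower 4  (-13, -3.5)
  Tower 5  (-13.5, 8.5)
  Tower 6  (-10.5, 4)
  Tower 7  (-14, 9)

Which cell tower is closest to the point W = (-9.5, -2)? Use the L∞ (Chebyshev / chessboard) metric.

d(W, Tower 1) = max(12, 11.5) = 12
d(W, Tower 2) = max(24.5, 8.5) = 24.5
d(W, Tower 3) = max(3, 2.5) = 3
d(W, Tower 4) = max(3.5, 1.5) = 3.5
d(W, Tower 5) = max(4, 10.5) = 10.5
d(W, Tower 6) = max(1, 6) = 6
d(W, Tower 7) = max(4.5, 11) = 11
The smallest is to Tower 3, so W lies in the Voronoi region of Tower 3.

Tower 3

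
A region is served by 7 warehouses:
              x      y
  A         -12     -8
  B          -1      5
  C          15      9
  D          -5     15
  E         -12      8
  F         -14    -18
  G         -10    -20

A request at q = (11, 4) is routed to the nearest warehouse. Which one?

C

Since √ is increasing, it suffices to compare squared distances:
|qA|² = (11−(-12))² + (4−(-8))² = 529 + 144 = 673
|qB|² = (11−(-1))² + (4−5)² = 144 + 1 = 145
|qC|² = (11−15)² + (4−9)² = 16 + 25 = 41
|qD|² = (11−(-5))² + (4−15)² = 256 + 121 = 377
|qE|² = (11−(-12))² + (4−8)² = 529 + 16 = 545
|qF|² = (11−(-14))² + (4−(-18))² = 625 + 484 = 1109
|qG|² = (11−(-10))² + (4−(-20))² = 441 + 576 = 1017
Minimum is at C.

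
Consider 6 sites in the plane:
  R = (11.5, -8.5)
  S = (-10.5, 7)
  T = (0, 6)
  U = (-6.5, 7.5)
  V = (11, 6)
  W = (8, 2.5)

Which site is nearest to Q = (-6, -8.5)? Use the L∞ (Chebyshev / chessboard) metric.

d(Q,R) = max(17.5, 0) = 17.5
d(Q,S) = max(4.5, 15.5) = 15.5
d(Q,T) = max(6, 14.5) = 14.5
d(Q,U) = max(0.5, 16) = 16
d(Q,V) = max(17, 14.5) = 17
d(Q,W) = max(14, 11) = 14
The smallest is to W, so Q lies in the Voronoi region of W.

W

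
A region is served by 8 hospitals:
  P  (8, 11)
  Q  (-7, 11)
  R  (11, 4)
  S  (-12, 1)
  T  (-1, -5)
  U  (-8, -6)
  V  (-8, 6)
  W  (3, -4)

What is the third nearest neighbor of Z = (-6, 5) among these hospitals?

S

Since √ is increasing, it suffices to compare squared distances:
|ZP|² = (-6−8)² + (5−11)² = 196 + 36 = 232
|ZQ|² = (-6−(-7))² + (5−11)² = 1 + 36 = 37
|ZR|² = (-6−11)² + (5−4)² = 289 + 1 = 290
|ZS|² = (-6−(-12))² + (5−1)² = 36 + 16 = 52
|ZT|² = (-6−(-1))² + (5−(-5))² = 25 + 100 = 125
|ZU|² = (-6−(-8))² + (5−(-6))² = 4 + 121 = 125
|ZV|² = (-6−(-8))² + (5−6)² = 4 + 1 = 5
|ZW|² = (-6−3)² + (5−(-4))² = 81 + 81 = 162
Sorted ascending: V, Q, S, T, … — the third-nearest is S.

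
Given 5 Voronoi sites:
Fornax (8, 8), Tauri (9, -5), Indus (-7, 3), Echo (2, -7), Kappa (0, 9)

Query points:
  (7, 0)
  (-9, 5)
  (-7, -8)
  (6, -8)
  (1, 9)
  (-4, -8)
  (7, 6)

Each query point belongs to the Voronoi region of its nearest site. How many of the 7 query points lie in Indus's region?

1

(7, 0) — d² to each: Fornax:65, Tauri:29, Indus:205, Echo:74, Kappa:130 → nearest is Tauri
(-9, 5) — d² to each: Fornax:298, Tauri:424, Indus:8, Echo:265, Kappa:97 → nearest is Indus
(-7, -8) — d² to each: Fornax:481, Tauri:265, Indus:121, Echo:82, Kappa:338 → nearest is Echo
(6, -8) — d² to each: Fornax:260, Tauri:18, Indus:290, Echo:17, Kappa:325 → nearest is Echo
(1, 9) — d² to each: Fornax:50, Tauri:260, Indus:100, Echo:257, Kappa:1 → nearest is Kappa
(-4, -8) — d² to each: Fornax:400, Tauri:178, Indus:130, Echo:37, Kappa:305 → nearest is Echo
(7, 6) — d² to each: Fornax:5, Tauri:125, Indus:205, Echo:194, Kappa:58 → nearest is Fornax
1 of the 7 points has Indus as nearest.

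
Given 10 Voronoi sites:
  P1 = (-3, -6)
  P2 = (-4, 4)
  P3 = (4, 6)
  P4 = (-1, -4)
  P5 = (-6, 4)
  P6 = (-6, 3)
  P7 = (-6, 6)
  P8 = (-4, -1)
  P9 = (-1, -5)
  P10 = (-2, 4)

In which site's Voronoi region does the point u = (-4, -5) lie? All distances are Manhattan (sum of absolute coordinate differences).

P1

d(u,P1) = 1 + 1 = 2
d(u,P2) = 0 + 9 = 9
d(u,P3) = 8 + 11 = 19
d(u,P4) = 3 + 1 = 4
d(u,P5) = 2 + 9 = 11
d(u,P6) = 2 + 8 = 10
d(u,P7) = 2 + 11 = 13
d(u,P8) = 0 + 4 = 4
d(u,P9) = 3 + 0 = 3
d(u, P10) = 2 + 9 = 11
The smallest is to P1, so u lies in the Voronoi region of P1.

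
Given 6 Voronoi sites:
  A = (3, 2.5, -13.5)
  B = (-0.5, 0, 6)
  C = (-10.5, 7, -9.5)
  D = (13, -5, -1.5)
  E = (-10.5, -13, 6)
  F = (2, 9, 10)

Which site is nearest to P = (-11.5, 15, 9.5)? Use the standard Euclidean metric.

F

Squared Euclidean distances:
|PA|² = 210.25 + 156.25 + 529 = 895.5
|PB|² = 121 + 225 + 12.25 = 358.25
|PC|² = 1 + 64 + 361 = 426
|PD|² = 600.25 + 400 + 121 = 1121.25
|PE|² = 1 + 784 + 12.25 = 797.25
|PF|² = 182.25 + 36 + 0.25 = 218.5
F is nearest.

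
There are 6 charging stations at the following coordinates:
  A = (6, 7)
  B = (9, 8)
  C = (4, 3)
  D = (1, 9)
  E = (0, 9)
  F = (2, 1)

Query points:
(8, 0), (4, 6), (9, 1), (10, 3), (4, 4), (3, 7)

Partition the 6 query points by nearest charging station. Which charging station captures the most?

(8, 0) — d² to each: A:53, B:65, C:25, D:130, E:145, F:37 → nearest is C
(4, 6) — d² to each: A:5, B:29, C:9, D:18, E:25, F:29 → nearest is A
(9, 1) — d² to each: A:45, B:49, C:29, D:128, E:145, F:49 → nearest is C
(10, 3) — d² to each: A:32, B:26, C:36, D:117, E:136, F:68 → nearest is B
(4, 4) — d² to each: A:13, B:41, C:1, D:34, E:41, F:13 → nearest is C
(3, 7) — d² to each: A:9, B:37, C:17, D:8, E:13, F:37 → nearest is D
Tally — A:1, B:1, C:3, D:1. C captures the most (3).

C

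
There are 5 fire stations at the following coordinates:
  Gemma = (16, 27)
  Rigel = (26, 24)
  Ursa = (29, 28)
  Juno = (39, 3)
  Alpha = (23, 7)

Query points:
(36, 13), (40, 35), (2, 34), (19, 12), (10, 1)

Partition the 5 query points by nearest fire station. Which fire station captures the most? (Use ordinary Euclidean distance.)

Alpha

(36, 13) — d² to each: Gemma:596, Rigel:221, Ursa:274, Juno:109, Alpha:205 → nearest is Juno
(40, 35) — d² to each: Gemma:640, Rigel:317, Ursa:170, Juno:1025, Alpha:1073 → nearest is Ursa
(2, 34) — d² to each: Gemma:245, Rigel:676, Ursa:765, Juno:2330, Alpha:1170 → nearest is Gemma
(19, 12) — d² to each: Gemma:234, Rigel:193, Ursa:356, Juno:481, Alpha:41 → nearest is Alpha
(10, 1) — d² to each: Gemma:712, Rigel:785, Ursa:1090, Juno:845, Alpha:205 → nearest is Alpha
Tally — Gemma:1, Ursa:1, Juno:1, Alpha:2. Alpha captures the most (2).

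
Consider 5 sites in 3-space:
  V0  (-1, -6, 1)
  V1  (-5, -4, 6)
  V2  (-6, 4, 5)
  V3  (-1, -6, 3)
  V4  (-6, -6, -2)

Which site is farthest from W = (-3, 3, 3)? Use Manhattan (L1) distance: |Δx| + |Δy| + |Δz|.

V4

d(W,V0) = |-3−(-1)| + |3−(-6)| + |3−1| = 2 + 9 + 2 = 13
d(W,V1) = |-3−(-5)| + |3−(-4)| + |3−6| = 2 + 7 + 3 = 12
d(W,V2) = |-3−(-6)| + |3−4| + |3−5| = 3 + 1 + 2 = 6
d(W,V3) = |-3−(-1)| + |3−(-6)| + |3−3| = 2 + 9 + 0 = 11
d(W,V4) = |-3−(-6)| + |3−(-6)| + |3−(-2)| = 3 + 9 + 5 = 17
The largest is to V4.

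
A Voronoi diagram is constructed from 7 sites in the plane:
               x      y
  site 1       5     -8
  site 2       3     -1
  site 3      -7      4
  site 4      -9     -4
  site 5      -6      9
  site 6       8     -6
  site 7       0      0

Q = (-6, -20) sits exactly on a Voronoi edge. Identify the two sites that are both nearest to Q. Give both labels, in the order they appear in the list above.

Squared distances from Q to each site:
d²(Q, site 1) = (-6−5)² + (-20−(-8))² = 121 + 144 = 265
d²(Q, site 2) = (-6−3)² + (-20−(-1))² = 81 + 361 = 442
d²(Q, site 3) = (-6−(-7))² + (-20−4)² = 1 + 576 = 577
d²(Q, site 4) = (-6−(-9))² + (-20−(-4))² = 9 + 256 = 265
d²(Q, site 5) = (-6−(-6))² + (-20−9)² = 0 + 841 = 841
d²(Q, site 6) = (-6−8)² + (-20−(-6))² = 196 + 196 = 392
d²(Q, site 7) = (-6−0)² + (-20−0)² = 36 + 400 = 436
Q is equidistant from site 1 and site 4 (both at squared distance 265), and every other site is strictly farther — so Q lies on the site 1–site 4 Voronoi edge.

site 1 and site 4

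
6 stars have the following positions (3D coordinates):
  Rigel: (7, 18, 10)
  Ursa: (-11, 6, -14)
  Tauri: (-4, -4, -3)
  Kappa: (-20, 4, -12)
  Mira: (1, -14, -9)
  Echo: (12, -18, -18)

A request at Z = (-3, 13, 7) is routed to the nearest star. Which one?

Squared Euclidean distances:
d²(Z, Rigel) = (-3−7)² + (13−18)² + (7−10)² = 100 + 25 + 9 = 134
d²(Z, Ursa) = (-3−(-11))² + (13−6)² + (7−(-14))² = 64 + 49 + 441 = 554
d²(Z, Tauri) = (-3−(-4))² + (13−(-4))² + (7−(-3))² = 1 + 289 + 100 = 390
d²(Z, Kappa) = (-3−(-20))² + (13−4)² + (7−(-12))² = 289 + 81 + 361 = 731
d²(Z, Mira) = (-3−1)² + (13−(-14))² + (7−(-9))² = 16 + 729 + 256 = 1001
d²(Z, Echo) = (-3−12)² + (13−(-18))² + (7−(-18))² = 225 + 961 + 625 = 1811
The smallest is to Rigel, so Z lies in the Voronoi region of Rigel.

Rigel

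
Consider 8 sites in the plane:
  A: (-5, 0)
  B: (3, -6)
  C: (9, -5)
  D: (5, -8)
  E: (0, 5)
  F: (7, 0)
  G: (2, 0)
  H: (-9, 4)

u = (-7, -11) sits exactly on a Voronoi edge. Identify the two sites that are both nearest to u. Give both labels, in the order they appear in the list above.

Squared distances from u to each site:
|uA|² = (-7−(-5))² + (-11−0)² = 4 + 121 = 125
|uB|² = (-7−3)² + (-11−(-6))² = 100 + 25 = 125
|uC|² = (-7−9)² + (-11−(-5))² = 256 + 36 = 292
|uD|² = (-7−5)² + (-11−(-8))² = 144 + 9 = 153
|uE|² = (-7−0)² + (-11−5)² = 49 + 256 = 305
|uF|² = (-7−7)² + (-11−0)² = 196 + 121 = 317
|uG|² = (-7−2)² + (-11−0)² = 81 + 121 = 202
|uH|² = (-7−(-9))² + (-11−4)² = 4 + 225 = 229
u is equidistant from A and B (both at squared distance 125), and every other site is strictly farther — so u lies on the A–B Voronoi edge.

A and B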